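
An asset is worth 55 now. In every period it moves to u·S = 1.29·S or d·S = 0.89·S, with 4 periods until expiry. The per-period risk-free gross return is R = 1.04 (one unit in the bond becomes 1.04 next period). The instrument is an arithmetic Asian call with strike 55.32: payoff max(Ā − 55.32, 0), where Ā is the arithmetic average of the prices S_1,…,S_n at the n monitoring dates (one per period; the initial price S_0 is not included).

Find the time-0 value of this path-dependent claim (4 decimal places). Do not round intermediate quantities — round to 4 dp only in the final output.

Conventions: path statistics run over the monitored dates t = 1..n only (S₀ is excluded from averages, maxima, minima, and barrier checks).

price = 7.7110

Under the martingale measure an up-move has probability p* = 0.3750; value the claim as the probability-weighted average of per-path payoffs, discounted 4 periods at R = 1.04.
Enumerate all 2^4 = 16 price paths (U = up ×1.29, D = down ×0.89); each path with k up-moves has probability p*^k·(1−p*)^(4−k).
DDDD: Ā=41.4493, payoff=0.0000, prob=0.152588
UDDD: Ā=60.0781, payoff=4.7581, prob=0.091553
DUDD: Ā=54.5781, payoff=0.0000, prob=0.091553
UUDD: Ā=79.1076, payoff=23.7876, prob=0.054932
DDUD: Ā=49.6831, payoff=0.0000, prob=0.091553
UDUD: Ā=72.0126, payoff=16.6926, prob=0.054932
DUUD: Ā=66.5126, payoff=11.1926, prob=0.054932
UUUD: Ā=96.4060, payoff=41.0860, prob=0.032959
DDDU: Ā=45.3266, payoff=0.0000, prob=0.091553
UDDU: Ā=65.6981, payoff=10.3781, prob=0.054932
DUDU: Ā=60.1981, payoff=4.8781, prob=0.054932
UUDU: Ā=87.2534, payoff=31.9334, prob=0.032959
DDUU: Ā=55.3031, payoff=0.0000, prob=0.054932
UDUU: Ā=80.1584, payoff=24.8384, prob=0.032959
DUUU: Ā=74.6584, payoff=19.3384, prob=0.032959
UUUU: Ā=108.2127, payoff=52.8927, prob=0.019775
Price = Σ prob·payoff / R^4 = 9.020786 / 1.169859 = 7.7110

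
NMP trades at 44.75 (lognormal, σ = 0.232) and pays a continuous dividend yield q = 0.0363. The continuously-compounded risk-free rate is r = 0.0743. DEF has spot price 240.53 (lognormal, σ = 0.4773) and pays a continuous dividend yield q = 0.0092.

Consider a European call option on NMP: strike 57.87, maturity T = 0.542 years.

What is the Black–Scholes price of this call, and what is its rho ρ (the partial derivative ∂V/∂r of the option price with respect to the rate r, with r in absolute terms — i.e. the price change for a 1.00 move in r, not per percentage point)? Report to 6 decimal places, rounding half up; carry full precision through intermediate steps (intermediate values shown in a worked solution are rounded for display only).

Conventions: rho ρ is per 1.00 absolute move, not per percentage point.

price = 0.319031
ρ = 2.131925

σ√T = 0.232·√0.542 = 0.170800
d₁ = (ln(S/K) + (r−q+σ²/2)T) / (σ√T) = (ln(44.75/57.87) + (0.0743−0.0363+0.232²/2)·0.542) / 0.170800 = (-0.257108 + 0.035182) / 0.170800 = -1.299330
d₂ = d₁ − σ√T = -1.299330 − 0.170800 = -1.470129
e^{−rT} = 0.960529
e^{−qT} = 0.980518
N(d₁) = 0.096915,  N(d₂) = 0.070763
Call price V = S·e^{−qT}·N(d₁) − K·e^{−rT}·N(d₂) = 4.252471 − 3.933440 = 0.319031
ρ = K·T·e^{−rT}·N(d₂) = 2.131925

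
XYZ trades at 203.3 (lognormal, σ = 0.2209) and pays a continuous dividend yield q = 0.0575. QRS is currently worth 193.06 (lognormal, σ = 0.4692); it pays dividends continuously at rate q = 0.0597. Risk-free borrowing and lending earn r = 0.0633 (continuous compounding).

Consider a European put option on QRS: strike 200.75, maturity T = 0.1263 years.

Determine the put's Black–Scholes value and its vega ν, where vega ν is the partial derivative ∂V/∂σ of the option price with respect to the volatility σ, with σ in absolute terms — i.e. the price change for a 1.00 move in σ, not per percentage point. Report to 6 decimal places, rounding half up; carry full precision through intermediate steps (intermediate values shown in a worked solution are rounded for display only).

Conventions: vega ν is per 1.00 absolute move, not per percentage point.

σ√T = 0.4692·√0.1263 = 0.166748
d₁ = (ln(S/K) + (r−q+σ²/2)T) / (σ√T) = (ln(193.06/200.75) + (0.0633−0.0597+0.4692²/2)·0.1263) / 0.166748 = (-0.039059 + 0.014357) / 0.166748 = -0.148142
d₂ = d₁ − σ√T = -0.148142 − 0.166748 = -0.314889
e^{−rT} = 0.992037
e^{−qT} = 0.992488
N(−d₁) = 0.558884,  N(−d₂) = 0.623577
Put price V = K·e^{−rT}·N(−d₂) − S·e^{−qT}·N(−d₁) = 124.186286 − 107.087736 = 17.098550
φ(d₁) = (1/√(2π))·e^{−d₁²/2} = 0.394589
ν = S·e^{−qT}·φ(d₁)·√T = 26.869768

price = 17.098550
ν = 26.869768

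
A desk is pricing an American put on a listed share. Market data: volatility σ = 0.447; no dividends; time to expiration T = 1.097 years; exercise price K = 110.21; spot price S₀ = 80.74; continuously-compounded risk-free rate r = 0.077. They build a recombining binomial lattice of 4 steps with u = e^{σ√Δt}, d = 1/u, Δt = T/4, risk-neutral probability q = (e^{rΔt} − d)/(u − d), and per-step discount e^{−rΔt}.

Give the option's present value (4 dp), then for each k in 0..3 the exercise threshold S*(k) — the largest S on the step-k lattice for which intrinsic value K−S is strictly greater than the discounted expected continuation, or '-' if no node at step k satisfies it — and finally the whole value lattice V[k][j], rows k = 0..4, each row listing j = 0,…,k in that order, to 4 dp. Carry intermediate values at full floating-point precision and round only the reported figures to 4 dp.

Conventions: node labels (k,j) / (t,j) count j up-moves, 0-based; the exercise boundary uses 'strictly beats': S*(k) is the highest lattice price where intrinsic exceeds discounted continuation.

price = 32.2239
boundary = - 63.8889 50.5547 63.8889
tree:
32.2239
46.3211 18.7814
59.6553 30.3280 7.4373
70.2065 46.3211 14.8047 0.0000
78.5556 59.6553 29.4700 0.0000 0.0000

params: Δt=0.27425 u=1.26376 d=0.79129 q=0.48691 e^(-rΔt)=0.97910
t_4 payoffs: 78.5556 59.6553 29.4700 0.0000 0.0000
t_3: node(3,0) S=40.0035 payoff=70.2065 vs cont=67.9036 → 70.2065 [stop]  node(3,1) S=63.8889 payoff=46.3211 vs cont=44.0182 → 46.3211 [stop]  node(3,2) S=102.0357 payoff=8.1743 vs cont=14.8047 → 14.8047 [wait]  node(3,3) S=162.9594 payoff=0.0000 vs cont=0.0000 → 0.0000 [wait]  ⇒ S*(3)=63.8889
t_2: node(2,0) S=50.5547 payoff=59.6553 vs cont=57.3524 → 59.6553 [stop]  node(2,1) S=80.7400 payoff=29.4700 vs cont=30.3280 → 30.3280 [wait]  node(2,2) S=128.9484 payoff=0.0000 vs cont=7.4373 → 7.4373 [wait]  ⇒ S*(2)=50.5547
t_1: node(1,0) S=63.8889 payoff=46.3211 vs cont=44.4273 → 46.3211 [stop]  node(1,1) S=102.0357 payoff=8.1743 vs cont=18.7814 → 18.7814 [wait]  ⇒ S*(1)=63.8889
t_0: node(0,0) S=80.7400 payoff=29.4700 vs cont=32.2239 → 32.2239 [wait]  ⇒ S*(0)=-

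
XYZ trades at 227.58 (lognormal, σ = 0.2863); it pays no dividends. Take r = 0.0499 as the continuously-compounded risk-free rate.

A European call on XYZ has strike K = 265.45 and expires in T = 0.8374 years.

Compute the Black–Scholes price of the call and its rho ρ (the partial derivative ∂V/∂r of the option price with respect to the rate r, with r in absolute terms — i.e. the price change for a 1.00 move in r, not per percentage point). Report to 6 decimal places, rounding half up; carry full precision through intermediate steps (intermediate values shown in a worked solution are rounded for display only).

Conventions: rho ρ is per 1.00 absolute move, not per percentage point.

σ√T = 0.2863·√0.8374 = 0.261992
d₁ = (ln(S/K) + (r+σ²/2)T) / (σ√T) = (ln(227.58/265.45) + (0.0499+0.2863²/2)·0.8374) / 0.261992 = (-0.153925 + 0.076106) / 0.261992 = -0.297027
d₂ = d₁ − σ√T = -0.297027 − 0.261992 = -0.559018
e^{−rT} = 0.959075
N(d₁) = 0.383223,  N(d₂) = 0.288075
Call price V = S·N(d₁) − K·e^{−rT}·N(d₂) = 87.213918 − 73.339867 = 13.874051
ρ = K·T·e^{−rT}·N(d₂) = 61.414804

price = 13.874051
ρ = 61.414804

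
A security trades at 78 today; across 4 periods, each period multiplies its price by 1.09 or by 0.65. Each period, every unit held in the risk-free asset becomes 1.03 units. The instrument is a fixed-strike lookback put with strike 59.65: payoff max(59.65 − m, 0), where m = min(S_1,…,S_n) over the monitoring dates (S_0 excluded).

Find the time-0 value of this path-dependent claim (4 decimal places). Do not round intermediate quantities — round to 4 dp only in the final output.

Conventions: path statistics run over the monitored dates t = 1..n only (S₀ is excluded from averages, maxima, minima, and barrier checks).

With p* = (R−d)/(u−d) = 0.8636, sum probability × payoff across the paths and divide by R^4.
Enumerate all 2^4 = 16 price paths (U = up ×1.09, D = down ×0.65); each path with k up-moves has probability p*^k·(1−p*)^(4−k).
DDDD: m=13.9235, payoff=45.7265, prob=0.000346
UDDD: m=23.3486, payoff=36.3014, prob=0.002190
DUDD: m=23.3486, payoff=36.3014, prob=0.002190
UUDD: m=39.1538, payoff=20.4962, prob=0.013869
DDUD: m=23.3486, payoff=36.3014, prob=0.002190
UDUD: m=39.1538, payoff=20.4962, prob=0.013869
DUUD: m=39.1538, payoff=20.4962, prob=0.013869
UUUD: m=65.6580, payoff=0.0000, prob=0.087840
DDDU: m=21.4208, payoff=38.2293, prob=0.002190
UDDU: m=35.9209, payoff=23.7291, prob=0.013869
DUDU: m=35.9209, payoff=23.7291, prob=0.013869
UUDU: m=60.2367, payoff=0.0000, prob=0.087840
DDUU: m=32.9550, payoff=26.6950, prob=0.013869
UDUU: m=55.2630, payoff=4.3870, prob=0.087840
DUUU: m=50.7000, payoff=8.9500, prob=0.087840
UUUU: m=85.0200, payoff=0.0000, prob=0.556319
Price = Σ prob·payoff / R^4 = 3.390813 / 1.125509 = 3.0127

price = 3.0127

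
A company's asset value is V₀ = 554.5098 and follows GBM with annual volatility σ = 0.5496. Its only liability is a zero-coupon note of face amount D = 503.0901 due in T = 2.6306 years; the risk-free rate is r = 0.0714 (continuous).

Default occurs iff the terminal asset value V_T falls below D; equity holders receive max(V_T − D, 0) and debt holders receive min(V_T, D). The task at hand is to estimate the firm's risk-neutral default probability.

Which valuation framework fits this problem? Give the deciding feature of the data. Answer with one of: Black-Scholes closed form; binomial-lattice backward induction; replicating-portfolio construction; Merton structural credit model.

framework: Merton structural credit model

Key observation: a levered firm with one bullet debt due at 2.6306 years is the canonical structural-credit setup: equity is a call on the firm's assets struck at the face value.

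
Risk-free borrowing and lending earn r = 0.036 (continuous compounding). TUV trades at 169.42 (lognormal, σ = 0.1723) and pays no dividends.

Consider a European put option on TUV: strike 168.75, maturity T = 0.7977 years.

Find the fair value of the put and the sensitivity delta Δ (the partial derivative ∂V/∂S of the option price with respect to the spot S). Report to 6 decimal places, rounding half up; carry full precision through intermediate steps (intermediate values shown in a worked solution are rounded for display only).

σ√T = 0.1723·√0.7977 = 0.153888
d₁ = (ln(S/K) + (r+σ²/2)T) / (σ√T) = (ln(169.42/168.75) + (0.036+0.1723²/2)·0.7977) / 0.153888 = (0.003963 + 0.040558) / 0.153888 = 0.289304
d₂ = d₁ − σ√T = 0.289304 − 0.153888 = 0.135416
e^{−rT} = 0.971691
N(−d₁) = 0.386174,  N(−d₂) = 0.446141
Put price V = K·e^{−rT}·N(−d₂) − S·N(−d₁) = 73.155102 − 65.425647 = 7.729455
Δ = −N(−d₁) = -0.386174

price = 7.729455
Δ = -0.386174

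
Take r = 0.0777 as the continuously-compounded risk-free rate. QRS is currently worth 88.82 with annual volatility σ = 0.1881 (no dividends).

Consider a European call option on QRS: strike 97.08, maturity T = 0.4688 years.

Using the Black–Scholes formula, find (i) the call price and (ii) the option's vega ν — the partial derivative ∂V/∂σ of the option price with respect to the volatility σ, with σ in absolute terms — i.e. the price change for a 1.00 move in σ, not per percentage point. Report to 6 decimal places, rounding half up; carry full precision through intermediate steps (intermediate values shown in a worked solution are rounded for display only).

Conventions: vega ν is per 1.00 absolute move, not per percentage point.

σ√T = 0.1881·√0.4688 = 0.128790
d₁ = (ln(S/K) + (r+σ²/2)T) / (σ√T) = (ln(88.82/97.08) + (0.0777+0.1881²/2)·0.4688) / 0.128790 = (-0.088924 + 0.044719) / 0.128790 = -0.343228
d₂ = d₁ − σ√T = -0.343228 − 0.128790 = -0.472018
e^{−rT} = 0.964230
N(d₁) = 0.365714,  N(d₂) = 0.318457
Call price V = S·N(d₁) − K·e^{−rT}·N(d₂) = 32.482686 − 29.809945 = 2.672741
φ(d₁) = (1/√(2π))·e^{−d₁²/2} = 0.376122
ν = S·φ(d₁)·√T = 22.873550

price = 2.672741
ν = 22.873550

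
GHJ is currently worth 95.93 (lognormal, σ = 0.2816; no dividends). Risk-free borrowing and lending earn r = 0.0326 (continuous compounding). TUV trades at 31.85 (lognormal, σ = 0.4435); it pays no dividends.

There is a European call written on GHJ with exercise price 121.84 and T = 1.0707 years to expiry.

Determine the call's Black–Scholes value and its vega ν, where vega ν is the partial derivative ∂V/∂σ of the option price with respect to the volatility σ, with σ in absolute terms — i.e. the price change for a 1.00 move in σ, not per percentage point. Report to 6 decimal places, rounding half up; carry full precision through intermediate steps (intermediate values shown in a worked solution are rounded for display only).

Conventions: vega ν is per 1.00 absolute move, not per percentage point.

price = 4.391162
ν = 33.946881

σ√T = 0.2816·√1.0707 = 0.291385
d₁ = (ln(S/K) + (r+σ²/2)T) / (σ√T) = (ln(95.93/121.84) + (0.0326+0.2816²/2)·1.0707) / 0.291385 = (-0.239090 + 0.077357) / 0.291385 = -0.555049
d₂ = d₁ − σ√T = -0.555049 − 0.291385 = -0.846433
e^{−rT} = 0.965697
N(d₁) = 0.289431,  N(d₂) = 0.198656
Call price V = S·N(d₁) − K·e^{−rT}·N(d₂) = 27.765083 − 23.373921 = 4.391162
φ(d₁) = (1/√(2π))·e^{−d₁²/2} = 0.341989
ν = S·φ(d₁)·√T = 33.946881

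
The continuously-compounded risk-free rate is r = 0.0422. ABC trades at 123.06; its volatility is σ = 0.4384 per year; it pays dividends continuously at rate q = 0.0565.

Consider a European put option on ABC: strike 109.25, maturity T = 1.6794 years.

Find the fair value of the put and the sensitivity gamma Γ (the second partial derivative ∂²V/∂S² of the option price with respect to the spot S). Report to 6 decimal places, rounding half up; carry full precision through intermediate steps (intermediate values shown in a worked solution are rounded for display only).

price = 19.147207
Γ = 0.004687

σ√T = 0.4384·√1.6794 = 0.568130
d₁ = (ln(S/K) + (r−q+σ²/2)T) / (σ√T) = (ln(123.06/109.25) + (0.0422−0.0565+0.4384²/2)·1.6794) / 0.568130 = (0.119033 + 0.137370) / 0.568130 = 0.451312
d₂ = d₁ − σ√T = 0.451312 − 0.568130 = -0.116818
e^{−rT} = 0.931582
e^{−qT} = 0.909477
N(−d₁) = 0.325883,  N(−d₂) = 0.546498
Put price V = K·e^{−rT}·N(−d₂) − S·e^{−qT}·N(−d₁) = 55.620037 − 36.472830 = 19.147207
φ(d₁) = (1/√(2π))·e^{−d₁²/2} = 0.360314
Γ = e^{−qT}·φ(d₁) / (S·σ·√T) = 0.004687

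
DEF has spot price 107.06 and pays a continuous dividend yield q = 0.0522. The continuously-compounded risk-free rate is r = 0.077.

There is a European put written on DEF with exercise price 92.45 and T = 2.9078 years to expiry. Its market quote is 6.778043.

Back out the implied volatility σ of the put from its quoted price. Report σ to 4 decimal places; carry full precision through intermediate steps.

sigma = 0.2510

At σ = 0.2510 the Black–Scholes value reproduces the quote:
σ√T = 0.251·√2.9078 = 0.428012
d₁ = (ln(S/K) + (r−q+σ²/2)T) / (σ√T) = (ln(107.06/92.45) + (0.077−0.0522+0.251²/2)·2.9078) / 0.428012 = (0.146721 + 0.163711) / 0.428012 = 0.725288
d₂ = d₁ − σ√T = 0.725288 − 0.428012 = 0.297276
e^{−rT} = 0.799395
e^{−qT} = 0.859171
N(−d₁) = 0.234138,  N(−d₂) = 0.383128
V = K·e^{−rT}·N(−d₂) − S·e^{−qT}·N(−d₁) = 28.314693 − 21.536650 = 6.778043 (equal to the quote); since ∂V/∂σ > 0 for all σ, the implied volatility is unique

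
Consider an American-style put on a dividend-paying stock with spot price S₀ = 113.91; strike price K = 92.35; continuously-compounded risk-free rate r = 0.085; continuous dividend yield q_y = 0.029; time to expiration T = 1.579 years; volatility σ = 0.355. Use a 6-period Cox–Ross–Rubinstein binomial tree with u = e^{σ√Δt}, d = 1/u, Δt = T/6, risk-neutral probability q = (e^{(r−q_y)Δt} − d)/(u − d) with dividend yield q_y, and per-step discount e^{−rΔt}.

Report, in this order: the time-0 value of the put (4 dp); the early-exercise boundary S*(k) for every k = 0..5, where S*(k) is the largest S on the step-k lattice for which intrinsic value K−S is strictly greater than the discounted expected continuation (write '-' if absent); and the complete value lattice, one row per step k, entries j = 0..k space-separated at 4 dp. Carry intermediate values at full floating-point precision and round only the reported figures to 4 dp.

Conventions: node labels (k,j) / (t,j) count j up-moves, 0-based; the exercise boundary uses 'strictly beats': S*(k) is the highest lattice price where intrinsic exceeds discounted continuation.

Δt=0.26317, u=1.19975, d=0.83351, q=0.49513, disc=e^(-rΔt)=0.97788
k=6 terminal: V=max(K-S,0) → 54.1543 37.3710 13.2130 0.0000 0.0000 0.0000 0.0000
k=5: j=0 S=45.8254 intr=46.5246 cont=44.8302 V=46.5246[EX]; j=1 S=65.9612 intr=26.3888 cont=24.8475 V=26.3888[EX]; j=2 S=94.9447 intr=0.0000 cont=6.5232 V=6.5232[hold]; j=3 S=136.6637 intr=0.0000 cont=0.0000 V=0.0000[hold]; j=4 S=196.7141 intr=0.0000 cont=0.0000 V=0.0000[hold]; j=5 S=283.1508 intr=0.0000 cont=0.0000 V=0.0000[hold]  S*(5)=65.9612
k=4: j=0 S=54.9790 intr=37.3710 cont=35.7461 V=37.3710[EX]; j=1 S=79.1370 intr=13.2130 cont=16.1866 V=16.1866[hold]; j=2 S=113.9100 intr=0.0000 cont=3.2205 V=3.2205[hold]; j=3 S=163.9624 intr=0.0000 cont=0.0000 V=0.0000[hold]; j=4 S=236.0079 intr=0.0000 cont=0.0000 V=0.0000[hold]  S*(4)=54.9790
k=3: j=0 S=65.9612 intr=26.3888 cont=26.2872 V=26.3888[EX]; j=1 S=94.9447 intr=0.0000 cont=9.5506 V=9.5506[hold]; j=2 S=136.6637 intr=0.0000 cont=1.5900 V=1.5900[hold]; j=3 S=196.7141 intr=0.0000 cont=0.0000 V=0.0000[hold]  S*(3)=65.9612
k=2: j=0 S=79.1370 intr=13.2130 cont=17.6523 V=17.6523[hold]; j=1 S=113.9100 intr=0.0000 cont=5.4849 V=5.4849[hold]; j=2 S=163.9624 intr=0.0000 cont=0.7850 V=0.7850[hold]  S*(2)=-
k=1: j=0 S=94.9447 intr=0.0000 cont=11.3706 V=11.3706[hold]; j=1 S=136.6637 intr=0.0000 cont=3.0880 V=3.0880[hold]  S*(1)=-
k=0: j=0 S=113.9100 intr=0.0000 cont=7.1088 V=7.1088[hold]  S*(0)=-

price = 7.1088
boundary = - - - 65.9612 54.9790 65.9612
tree:
7.1088
11.3706 3.0880
17.6523 5.4849 0.7850
26.3888 9.5506 1.5900 0.0000
37.3710 16.1866 3.2205 0.0000 0.0000
46.5246 26.3888 6.5232 0.0000 0.0000 0.0000
54.1543 37.3710 13.2130 0.0000 0.0000 0.0000 0.0000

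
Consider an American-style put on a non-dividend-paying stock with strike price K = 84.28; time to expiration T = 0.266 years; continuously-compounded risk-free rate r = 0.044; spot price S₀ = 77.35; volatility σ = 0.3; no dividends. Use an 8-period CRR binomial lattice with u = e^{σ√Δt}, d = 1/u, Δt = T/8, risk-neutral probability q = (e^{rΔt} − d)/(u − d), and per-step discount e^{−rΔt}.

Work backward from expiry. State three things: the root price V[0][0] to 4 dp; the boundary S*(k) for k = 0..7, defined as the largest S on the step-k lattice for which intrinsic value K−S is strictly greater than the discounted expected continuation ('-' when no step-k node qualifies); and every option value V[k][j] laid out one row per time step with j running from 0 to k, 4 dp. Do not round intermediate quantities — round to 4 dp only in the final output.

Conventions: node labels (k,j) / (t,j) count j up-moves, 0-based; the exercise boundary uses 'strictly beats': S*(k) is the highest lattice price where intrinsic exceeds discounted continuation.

Δt=0.03325, u=1.05623, d=0.94677, q=0.49970, disc=e^(-rΔt)=0.99854
k=8 terminal: V=max(K-S,0) → 34.3456 28.5723 22.1316 14.9462 6.9300 0.0000 0.0000 0.0000 0.0000
k=7: j=0 S=52.7421 intr=31.5379 cont=31.4147 V=31.5379[EX]; j=1 S=58.8400 intr=25.4400 cont=25.3168 V=25.4400[EX]; j=2 S=65.6429 intr=18.6371 cont=18.5139 V=18.6371[EX]; j=3 S=73.2323 intr=11.0477 cont=10.9245 V=11.0477[EX]; j=4 S=81.6992 intr=2.5808 cont=3.4620 V=3.4620[hold]; j=5 S=91.1450 intr=0.0000 cont=0.0000 V=0.0000[hold]; j=6 S=101.6829 intr=0.0000 cont=0.0000 V=0.0000[hold]; j=7 S=113.4392 intr=0.0000 cont=0.0000 V=0.0000[hold]  S*(7)=73.2323
k=6: j=0 S=55.7077 intr=28.5723 cont=28.4491 V=28.5723[EX]; j=1 S=62.1484 intr=22.1316 cont=22.0084 V=22.1316[EX]; j=2 S=69.3338 intr=14.9462 cont=14.8229 V=14.9462[EX]; j=3 S=77.3500 intr=6.9300 cont=7.2465 V=7.2465[hold]; j=4 S=86.2930 intr=0.0000 cont=1.7295 V=1.7295[hold]; j=5 S=96.2699 intr=0.0000 cont=0.0000 V=0.0000[hold]; j=6 S=107.4003 intr=0.0000 cont=0.0000 V=0.0000[hold]  S*(6)=69.3338
k=5: j=0 S=58.8400 intr=25.4400 cont=25.3168 V=25.4400[EX]; j=1 S=65.6429 intr=18.6371 cont=18.5139 V=18.6371[EX]; j=2 S=73.2323 intr=11.0477 cont=11.0824 V=11.0824[hold]; j=3 S=81.6992 intr=2.5808 cont=4.4831 V=4.4831[hold]; j=4 S=91.1450 intr=0.0000 cont=0.8640 V=0.8640[hold]; j=5 S=101.6829 intr=0.0000 cont=0.0000 V=0.0000[hold]  S*(5)=65.6429
k=4: j=0 S=62.1484 intr=22.1316 cont=22.0084 V=22.1316[EX]; j=1 S=69.3338 intr=14.9462 cont=14.8403 V=14.9462[EX]; j=2 S=77.3500 intr=6.9300 cont=7.7733 V=7.7733[hold]; j=3 S=86.2930 intr=0.0000 cont=2.6707 V=2.6707[hold]; j=4 S=96.2699 intr=0.0000 cont=0.4316 V=0.4316[hold]  S*(4)=69.3338
k=3: j=0 S=65.6429 intr=18.6371 cont=18.5139 V=18.6371[EX]; j=1 S=73.2323 intr=11.0477 cont=11.3453 V=11.3453[hold]; j=2 S=81.6992 intr=2.5808 cont=5.2159 V=5.2159[hold]; j=3 S=91.1450 intr=0.0000 cont=1.5496 V=1.5496[hold]  S*(3)=65.6429
k=2: j=0 S=69.3338 intr=14.9462 cont=14.9714 V=14.9714[hold]; j=1 S=77.3500 intr=6.9300 cont=8.2703 V=8.2703[hold]; j=2 S=86.2930 intr=0.0000 cont=3.3789 V=3.3789[hold]  S*(2)=-
k=1: j=0 S=73.2323 intr=11.0477 cont=11.6059 V=11.6059[hold]; j=1 S=81.6992 intr=2.5808 cont=5.8175 V=5.8175[hold]  S*(1)=-
k=0: j=0 S=77.3500 intr=6.9300 cont=8.7007 V=8.7007[hold]  S*(0)=-

price = 8.7007
boundary = - - - 65.6429 69.3338 65.6429 69.3338 73.2323
tree:
8.7007
11.6059 5.8175
14.9714 8.2703 3.3789
18.6371 11.3453 5.2159 1.5496
22.1316 14.9462 7.7733 2.6707 0.4316
25.4400 18.6371 11.0824 4.4831 0.8640 0.0000
28.5723 22.1316 14.9462 7.2465 1.7295 0.0000 0.0000
31.5379 25.4400 18.6371 11.0477 3.4620 0.0000 0.0000 0.0000
34.3456 28.5723 22.1316 14.9462 6.9300 0.0000 0.0000 0.0000 0.0000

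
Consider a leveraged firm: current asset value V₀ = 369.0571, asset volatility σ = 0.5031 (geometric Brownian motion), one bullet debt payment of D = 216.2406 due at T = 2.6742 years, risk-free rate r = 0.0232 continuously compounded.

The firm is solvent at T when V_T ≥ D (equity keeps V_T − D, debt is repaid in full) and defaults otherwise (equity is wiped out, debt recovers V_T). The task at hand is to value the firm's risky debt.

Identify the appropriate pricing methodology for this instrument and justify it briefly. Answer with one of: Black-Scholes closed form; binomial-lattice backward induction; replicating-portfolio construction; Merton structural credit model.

framework: Merton structural credit model

Key observation: the question is about default risk generated by asset-value dynamics against a debt face of 216.2406 — the structural framework prices exactly that.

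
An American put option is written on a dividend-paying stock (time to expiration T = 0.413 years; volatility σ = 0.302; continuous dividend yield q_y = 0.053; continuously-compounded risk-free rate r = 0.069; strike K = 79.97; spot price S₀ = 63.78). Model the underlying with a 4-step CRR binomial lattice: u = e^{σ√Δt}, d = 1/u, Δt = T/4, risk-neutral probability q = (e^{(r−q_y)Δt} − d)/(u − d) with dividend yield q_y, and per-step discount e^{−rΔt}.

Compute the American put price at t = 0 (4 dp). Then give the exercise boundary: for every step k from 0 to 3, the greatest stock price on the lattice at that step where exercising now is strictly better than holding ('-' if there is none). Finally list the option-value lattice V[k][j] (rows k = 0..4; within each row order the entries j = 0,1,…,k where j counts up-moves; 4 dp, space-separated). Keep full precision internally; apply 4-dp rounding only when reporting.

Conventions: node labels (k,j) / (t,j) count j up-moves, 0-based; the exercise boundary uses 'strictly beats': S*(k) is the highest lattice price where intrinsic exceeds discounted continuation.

params: Δt=0.10325 u=1.10190 d=0.90752 q=0.48426 e^(-rΔt)=0.99290
t_4 payoffs: 36.7078 27.4413 16.1900 2.5287 0.0000
t_3: node(3,0) S=47.6708 payoff=32.2992 vs cont=31.9917 → 32.2992 [stop]  node(3,1) S=57.8816 payoff=22.0884 vs cont=21.8366 → 22.0884 [stop]  node(3,2) S=70.2795 payoff=9.6905 vs cont=9.5064 → 9.6905 [stop]  node(3,3) S=85.3329 payoff=0.0000 vs cont=1.2949 → 1.2949 [wait]  ⇒ S*(3)=70.2795
t_2: node(2,0) S=52.5287 payoff=27.4413 vs cont=27.1603 → 27.4413 [stop]  node(2,1) S=63.7800 payoff=16.1900 vs cont=15.9704 → 16.1900 [stop]  node(2,2) S=77.4413 payoff=2.5287 vs cont=5.5849 → 5.5849 [wait]  ⇒ S*(2)=63.7800
t_1: node(1,0) S=57.8816 payoff=22.0884 vs cont=21.8366 → 22.0884 [stop]  node(1,1) S=70.2795 payoff=9.6905 vs cont=10.9758 → 10.9758 [wait]  ⇒ S*(1)=57.8816
t_0: node(0,0) S=63.7800 payoff=16.1900 vs cont=16.5884 → 16.5884 [wait]  ⇒ S*(0)=-

price = 16.5884
boundary = - 57.8816 63.7800 70.2795
tree:
16.5884
22.0884 10.9758
27.4413 16.1900 5.5849
32.2992 22.0884 9.6905 1.2949
36.7078 27.4413 16.1900 2.5287 0.0000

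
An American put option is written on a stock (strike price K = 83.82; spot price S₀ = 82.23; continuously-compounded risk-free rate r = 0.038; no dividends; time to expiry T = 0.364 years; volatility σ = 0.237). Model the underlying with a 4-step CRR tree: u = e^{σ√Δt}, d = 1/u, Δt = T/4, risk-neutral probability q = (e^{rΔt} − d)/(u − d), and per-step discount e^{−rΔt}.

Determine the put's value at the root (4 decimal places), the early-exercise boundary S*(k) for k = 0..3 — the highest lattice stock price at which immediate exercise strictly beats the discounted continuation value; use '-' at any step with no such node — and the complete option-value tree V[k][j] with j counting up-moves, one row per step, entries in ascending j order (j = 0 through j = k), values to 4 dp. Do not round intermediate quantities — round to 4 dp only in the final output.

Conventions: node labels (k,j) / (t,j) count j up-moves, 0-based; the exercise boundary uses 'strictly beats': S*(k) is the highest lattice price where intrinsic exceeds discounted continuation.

price = 5.1044
boundary = - - 71.2741 76.5563
tree:
5.1044
8.1743 2.1463
12.5459 3.9681 0.3848
17.4637 7.2637 0.7822 0.0000
22.0422 12.5459 1.5900 0.0000 0.0000

Δt=0.09100, u=1.07411, d=0.93100, q=0.50634, disc=e^(-rΔt)=0.99655
k=4 terminal: V=max(K-S,0) → 22.0422 12.5459 1.5900 0.0000 0.0000
k=3: j=0 S=66.3563 intr=17.4637 cont=17.1744 V=17.4637[EX]; j=1 S=76.5563 intr=7.2637 cont=6.9744 V=7.2637[EX]; j=2 S=88.3242 intr=0.0000 cont=0.7822 V=0.7822[hold]; j=3 S=101.9010 intr=0.0000 cont=0.0000 V=0.0000[hold]  S*(3)=76.5563
k=2: j=0 S=71.2741 intr=12.5459 cont=12.2566 V=12.5459[EX]; j=1 S=82.2300 intr=1.5900 cont=3.9681 V=3.9681[hold]; j=2 S=94.8700 intr=0.0000 cont=0.3848 V=0.3848[hold]  S*(2)=71.2741
k=1: j=0 S=76.5563 intr=7.2637 cont=8.1743 V=8.1743[hold]; j=1 S=88.3242 intr=0.0000 cont=2.1463 V=2.1463[hold]  S*(1)=-
k=0: j=0 S=82.2300 intr=1.5900 cont=5.1044 V=5.1044[hold]  S*(0)=-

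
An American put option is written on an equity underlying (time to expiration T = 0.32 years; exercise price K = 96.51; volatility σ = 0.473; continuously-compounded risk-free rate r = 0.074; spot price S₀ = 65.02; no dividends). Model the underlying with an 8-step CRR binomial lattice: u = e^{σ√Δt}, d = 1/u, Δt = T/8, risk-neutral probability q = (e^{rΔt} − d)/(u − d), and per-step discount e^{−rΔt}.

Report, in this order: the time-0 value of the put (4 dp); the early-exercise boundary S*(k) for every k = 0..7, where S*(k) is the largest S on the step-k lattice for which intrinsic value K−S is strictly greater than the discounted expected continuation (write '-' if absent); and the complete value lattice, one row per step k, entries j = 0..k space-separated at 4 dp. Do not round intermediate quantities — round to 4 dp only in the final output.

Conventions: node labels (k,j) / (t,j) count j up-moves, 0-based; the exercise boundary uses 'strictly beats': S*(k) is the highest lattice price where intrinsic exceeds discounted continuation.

price = 31.4900
boundary = 65.0200 59.1511 65.0200 71.4712 65.0200 71.4712 78.5625 86.3574
tree:
31.4900
37.3589 25.3018
42.6981 31.4900 19.0651
47.5553 37.3589 25.0388 13.0124
51.9741 42.6981 31.4900 18.4732 7.4527
55.9941 47.5553 37.3589 25.0388 11.8058 3.0032
59.6512 51.9741 42.6981 31.4900 17.9475 5.5358 0.4064
62.9782 55.9941 47.5553 37.3589 25.0388 10.1526 0.8024 0.0000
66.0049 59.6512 51.9741 42.6981 31.4900 17.9475 1.5843 0.0000 0.0000

Δt=0.04000  u=1.09922  d=0.90974  q=0.49201  discount=0.99704
step 8 (expiry): payoffs max(K−S,0) = 66.0049 59.6512 51.9741 42.6981 31.4900 17.9475 1.5843 0.0000 0.0000
step 7: (k=7,j=0): S=33.5318, K−S=62.9782, hold=62.6929 ⇒ V=62.9782 exercise | (k=7,j=1): S=40.5159, K−S=55.9941, hold=55.7088 ⇒ V=55.9941 exercise | (k=7,j=2): S=48.9547, K−S=47.5553, hold=47.2701 ⇒ V=47.5553 exercise | (k=7,j=3): S=59.1511, K−S=37.3589, hold=37.0737 ⇒ V=37.3589 exercise | (k=7,j=4): S=71.4712, K−S=25.0388, hold=24.7535 ⇒ V=25.0388 exercise | (k=7,j=5): S=86.3574, K−S=10.1526, hold=9.8673 ⇒ V=10.1526 exercise | (k=7,j=6): S=104.3442, K−S=0.0000, hold=0.8024 ⇒ V=0.8024 continue | (k=7,j=7): S=126.0773, K−S=0.0000, hold=0.0000 ⇒ V=0.0000 continue  boundary S*=86.3574
step 6: (k=6,j=0): S=36.8588, K−S=59.6512, hold=59.3659 ⇒ V=59.6512 exercise | (k=6,j=1): S=44.5359, K−S=51.9741, hold=51.6889 ⇒ V=51.9741 exercise | (k=6,j=2): S=53.8119, K−S=42.6981, hold=42.4128 ⇒ V=42.6981 exercise | (k=6,j=3): S=65.0200, K−S=31.4900, hold=31.2048 ⇒ V=31.4900 exercise | (k=6,j=4): S=78.5625, K−S=17.9475, hold=17.6622 ⇒ V=17.9475 exercise | (k=6,j=5): S=94.9257, K−S=1.5843, hold=5.5358 ⇒ V=5.5358 continue | (k=6,j=6): S=114.6971, K−S=0.0000, hold=0.4064 ⇒ V=0.4064 continue  boundary S*=78.5625
step 5: (k=5,j=0): S=40.5159, K−S=55.9941, hold=55.7088 ⇒ V=55.9941 exercise | (k=5,j=1): S=48.9547, K−S=47.5553, hold=47.2701 ⇒ V=47.5553 exercise | (k=5,j=2): S=59.1511, K−S=37.3589, hold=37.0737 ⇒ V=37.3589 exercise | (k=5,j=3): S=71.4712, K−S=25.0388, hold=24.7535 ⇒ V=25.0388 exercise | (k=5,j=4): S=86.3574, K−S=10.1526, hold=11.8058 ⇒ V=11.8058 continue | (k=5,j=5): S=104.3442, K−S=0.0000, hold=3.0032 ⇒ V=3.0032 continue  boundary S*=71.4712
step 4: (k=4,j=0): S=44.5359, K−S=51.9741, hold=51.6889 ⇒ V=51.9741 exercise | (k=4,j=1): S=53.8119, K−S=42.6981, hold=42.4128 ⇒ V=42.6981 exercise | (k=4,j=2): S=65.0200, K−S=31.4900, hold=31.2048 ⇒ V=31.4900 exercise | (k=4,j=3): S=78.5625, K−S=17.9475, hold=18.4732 ⇒ V=18.4732 continue | (k=4,j=4): S=94.9257, K−S=1.5843, hold=7.4527 ⇒ V=7.4527 continue  boundary S*=65.0200
step 3: (k=3,j=0): S=48.9547, K−S=47.5553, hold=47.2701 ⇒ V=47.5553 exercise | (k=3,j=1): S=59.1511, K−S=37.3589, hold=37.0737 ⇒ V=37.3589 exercise | (k=3,j=2): S=71.4712, K−S=25.0388, hold=25.0114 ⇒ V=25.0388 exercise | (k=3,j=3): S=86.3574, K−S=10.1526, hold=13.0124 ⇒ V=13.0124 continue  boundary S*=71.4712
step 2: (k=2,j=0): S=53.8119, K−S=42.6981, hold=42.4128 ⇒ V=42.6981 exercise | (k=2,j=1): S=65.0200, K−S=31.4900, hold=31.2048 ⇒ V=31.4900 exercise | (k=2,j=2): S=78.5625, K−S=17.9475, hold=19.0651 ⇒ V=19.0651 continue  boundary S*=65.0200
step 1: (k=1,j=0): S=59.1511, K−S=37.3589, hold=37.0737 ⇒ V=37.3589 exercise | (k=1,j=1): S=71.4712, K−S=25.0388, hold=25.3018 ⇒ V=25.3018 continue  boundary S*=59.1511
step 0: (k=0,j=0): S=65.0200, K−S=31.4900, hold=31.3338 ⇒ V=31.4900 exercise  boundary S*=65.0200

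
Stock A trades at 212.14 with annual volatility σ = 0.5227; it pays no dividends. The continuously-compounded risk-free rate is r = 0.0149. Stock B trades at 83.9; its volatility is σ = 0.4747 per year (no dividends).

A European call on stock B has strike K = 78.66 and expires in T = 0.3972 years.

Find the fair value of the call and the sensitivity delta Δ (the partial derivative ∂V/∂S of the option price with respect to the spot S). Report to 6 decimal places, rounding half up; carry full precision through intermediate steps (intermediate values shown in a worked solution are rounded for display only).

price = 12.753006
Δ = 0.649856

σ√T = 0.4747·√0.3972 = 0.299174
d₁ = (ln(S/K) + (r+σ²/2)T) / (σ√T) = (ln(83.9/78.66) + (0.0149+0.4747²/2)·0.3972) / 0.299174 = (0.064491 + 0.050671) / 0.299174 = 0.384932
d₂ = d₁ − σ√T = 0.384932 − 0.299174 = 0.085758
e^{−rT} = 0.994099
N(d₁) = 0.649856,  N(d₂) = 0.534171
Call price V = S·N(d₁) − K·e^{−rT}·N(d₂) = 54.522929 − 41.769923 = 12.753006
Δ = N(d₁) = 0.649856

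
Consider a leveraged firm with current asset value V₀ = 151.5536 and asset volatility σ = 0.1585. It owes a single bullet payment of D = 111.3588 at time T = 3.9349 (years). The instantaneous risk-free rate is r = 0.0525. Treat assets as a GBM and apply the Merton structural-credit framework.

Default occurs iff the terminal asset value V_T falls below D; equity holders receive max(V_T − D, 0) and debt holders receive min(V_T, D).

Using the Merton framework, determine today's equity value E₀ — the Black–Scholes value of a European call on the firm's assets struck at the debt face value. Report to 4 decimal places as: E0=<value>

E0=61.7555

Apply the equity-as-call identities (strike 111.3588, horizon 3.9349 years):
d₁ = [ln(V₀/D) + (r + σ²/2)T] / (σ√T)
   = [ln(151.5536/111.3588) + (0.0525 + 0.5·0.1585²)·3.9349] / (0.1585·√3.9349)
   = [0.308182 + 0.256009] / 0.314410 = 1.794444
d₂ = d₁ − σ√T = 1.794444 − 0.314410 = 1.480035
N(d₁) = 0.963629,  N(d₂) = 0.930568,  e^(−rT) = 0.813359
E₀ = V₀·N(d₁) − D·e^(−rT)·N(d₂)
   = 151.5536·0.963629 − 111.3588·0.813359·0.930568 = 61.755487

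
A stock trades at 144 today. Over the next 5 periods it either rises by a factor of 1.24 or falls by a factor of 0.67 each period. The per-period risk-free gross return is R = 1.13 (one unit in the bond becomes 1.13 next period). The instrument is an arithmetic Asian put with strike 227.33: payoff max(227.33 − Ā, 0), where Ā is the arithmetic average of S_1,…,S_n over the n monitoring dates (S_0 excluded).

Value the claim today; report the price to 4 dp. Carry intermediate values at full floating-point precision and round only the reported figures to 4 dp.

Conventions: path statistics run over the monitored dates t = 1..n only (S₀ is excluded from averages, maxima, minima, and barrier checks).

price = 21.0317

Set p* = 0.8070 (from d < R < u); the path-dependent value is the discounted p*-expectation over all price paths.
Enumerate all 2^5 = 32 price paths (U = up ×1.24, D = down ×0.67); each path with k up-moves has probability p*^k·(1−p*)^(5−k).
DDDDD: Ā=50.5782, payoff=176.7518, prob=0.000268
UDDDD: Ā=93.6074, payoff=133.7226, prob=0.001119
DUDDD: Ā=77.1914, payoff=150.1386, prob=0.001119
UUDDD: Ā=142.8616, payoff=84.4684, prob=0.004681
DDUDD: Ā=66.1927, payoff=161.1373, prob=0.001119
UDUDD: Ā=122.5058, payoff=104.8242, prob=0.004681
DUUDD: Ā=106.0898, payoff=121.2402, prob=0.004681
UUUDD: Ā=196.3453, payoff=30.9847, prob=0.019574
DDDUD: Ā=58.8235, payoff=168.5065, prob=0.001119
UDDUD: Ā=108.8674, payoff=118.4626, prob=0.004681
DUDUD: Ā=92.4514, payoff=134.8786, prob=0.004681
UUDUD: Ā=171.1041, payoff=56.2259, prob=0.019574
DDUUD: Ā=81.4527, payoff=145.8773, prob=0.004681
UDUUD: Ā=150.7482, payoff=76.5818, prob=0.019574
DUUUD: Ā=134.3322, payoff=92.9978, prob=0.019574
UUUUD: Ā=248.6149, payoff=0.0000, prob=0.081856
DDDDU: Ā=53.8862, payoff=173.4438, prob=0.001119
UDDDU: Ā=99.7297, payoff=127.6003, prob=0.004681
DUDDU: Ā=83.3137, payoff=144.0163, prob=0.004681
UUDDU: Ā=154.1924, payoff=73.1376, prob=0.019574
DDUDU: Ā=72.3149, payoff=155.0151, prob=0.004681
UDUDU: Ā=133.8366, payoff=93.4934, prob=0.019574
DUUDU: Ā=117.4206, payoff=109.9094, prob=0.019574
UUUDU: Ā=217.3157, payoff=10.0143, prob=0.081856
DDDUU: Ā=64.9458, payoff=162.3842, prob=0.004681
UDDUU: Ā=120.1982, payoff=107.1318, prob=0.019574
DUDUU: Ā=103.7822, payoff=123.5478, prob=0.019574
UUDUU: Ā=192.0745, payoff=35.2555, prob=0.081856
DDUUU: Ā=92.7835, payoff=134.5465, prob=0.019574
UDUUU: Ā=171.7187, payoff=55.6113, prob=0.081856
DUUUU: Ā=155.3027, payoff=72.0273, prob=0.081856
UUUUU: Ā=287.4258, payoff=0.0000, prob=0.342306
Price = Σ prob·payoff / R^5 = 38.749538 / 1.842435 = 21.0317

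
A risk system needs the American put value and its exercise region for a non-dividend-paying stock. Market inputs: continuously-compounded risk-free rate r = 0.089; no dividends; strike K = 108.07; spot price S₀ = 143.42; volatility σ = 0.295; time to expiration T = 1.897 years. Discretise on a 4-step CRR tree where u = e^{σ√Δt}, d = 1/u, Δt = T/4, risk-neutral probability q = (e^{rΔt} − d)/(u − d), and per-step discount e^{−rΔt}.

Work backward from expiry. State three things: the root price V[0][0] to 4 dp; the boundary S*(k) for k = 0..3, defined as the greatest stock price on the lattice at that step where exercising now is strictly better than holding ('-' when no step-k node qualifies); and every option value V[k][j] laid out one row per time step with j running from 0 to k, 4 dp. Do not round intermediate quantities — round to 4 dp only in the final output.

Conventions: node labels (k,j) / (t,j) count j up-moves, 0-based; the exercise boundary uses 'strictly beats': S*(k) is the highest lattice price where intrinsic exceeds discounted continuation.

Δt=0.47425  u=1.22526  d=0.81615  q=0.55476  discount=0.95867
step 4 (expiry): payoffs max(K−S,0) = 44.4352 12.5373 0.0000 0.0000 0.0000
step 3: (k=3,j=0): S=77.9693, K−S=30.1007, hold=25.6342 ⇒ V=30.1007 exercise | (k=3,j=1): S=117.0526, K−S=0.0000, hold=5.3513 ⇒ V=5.3513 continue | (k=3,j=2): S=175.7270, K−S=0.0000, hold=0.0000 ⇒ V=0.0000 continue | (k=3,j=3): S=263.8128, K−S=0.0000, hold=0.0000 ⇒ V=0.0000 continue  boundary S*=77.9693
step 2: (k=2,j=0): S=95.5327, K−S=12.5373, hold=15.6940 ⇒ V=15.6940 continue | (k=2,j=1): S=143.4200, K−S=0.0000, hold=2.2841 ⇒ V=2.2841 continue | (k=2,j=2): S=215.3115, K−S=0.0000, hold=0.0000 ⇒ V=0.0000 continue  boundary S*=-
step 1: (k=1,j=0): S=117.0526, K−S=0.0000, hold=7.9135 ⇒ V=7.9135 continue | (k=1,j=1): S=175.7270, K−S=0.0000, hold=0.9749 ⇒ V=0.9749 continue  boundary S*=-
step 0: (k=0,j=0): S=143.4200, K−S=0.0000, hold=3.8963 ⇒ V=3.8963 continue  boundary S*=-

price = 3.8963
boundary = - - - 77.9693
tree:
3.8963
7.9135 0.9749
15.6940 2.2841 0.0000
30.1007 5.3513 0.0000 0.0000
44.4352 12.5373 0.0000 0.0000 0.0000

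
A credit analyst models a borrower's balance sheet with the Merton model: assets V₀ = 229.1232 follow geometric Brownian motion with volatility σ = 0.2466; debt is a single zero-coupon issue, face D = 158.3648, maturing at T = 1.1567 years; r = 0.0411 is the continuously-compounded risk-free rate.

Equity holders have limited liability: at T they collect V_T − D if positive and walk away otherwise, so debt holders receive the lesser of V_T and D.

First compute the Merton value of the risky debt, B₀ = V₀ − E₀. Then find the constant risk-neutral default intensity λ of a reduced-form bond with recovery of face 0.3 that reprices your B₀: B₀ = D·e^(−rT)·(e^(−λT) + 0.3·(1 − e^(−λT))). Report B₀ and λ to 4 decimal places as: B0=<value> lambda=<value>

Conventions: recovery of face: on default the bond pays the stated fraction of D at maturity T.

B0=149.7954 lambda=0.0100

With assets at 229.1232 and a single debt payment of 158.3648 at 1.1567 years:
d₁ = [ln(V₀/D) + (r + σ²/2)T] / (σ√T)
   = [ln(229.1232/158.3648) + (0.0411 + 0.5·0.2466²)·1.1567] / (0.2466·√1.1567)
   = [0.369359 + 0.082711] / 0.265218 = 1.704518
d₂ = d₁ − σ√T = 1.704518 − 0.265218 = 1.439300
N(d₁) = 0.955858,  N(d₂) = 0.924967,  e^(−rT) = 0.953572
E₀ = V₀·N(d₁) − D·e^(−rT)·N(d₂)
   = 229.1232·0.955858 − 158.3648·0.953572·0.924967 = 79.327840
B₀ = V₀ − E₀ = 229.1232 − 79.327840 = 149.795360
e^(−λT) = (B₀·e^(rT)/D − 0.3)/(1 − 0.3) = (149.7954·1.048689/158.3648 − 0.3)/0.7 = 0.98848877
λ = −ln(0.98848877)/1.1567 = 0.010010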